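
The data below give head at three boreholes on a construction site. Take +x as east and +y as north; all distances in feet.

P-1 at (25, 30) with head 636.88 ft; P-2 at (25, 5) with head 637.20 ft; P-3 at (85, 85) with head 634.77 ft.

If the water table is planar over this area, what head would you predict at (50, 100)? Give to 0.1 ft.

635.4 ft

Taking P-1 as reference: P-2−P-1 = (0, -25, +0.32); P-3−P-1 = (60, 55, -2.11).
Solve a·Δx + b·Δy = Δh: det = 0·55 − 60·(-25) = 1500.
∂h/∂x = [(+0.32)·55 − (-2.11)·(-25)] / 1500 = -0.02343
∂h/∂y = [0·(-2.11) − 60·(+0.32)] / 1500 = -0.01280
h(50, 100) = 636.88 + (-0.02343)·(25) + (-0.01280)·(70) = 636.88 -0.586 -0.896 = 635.398 ft.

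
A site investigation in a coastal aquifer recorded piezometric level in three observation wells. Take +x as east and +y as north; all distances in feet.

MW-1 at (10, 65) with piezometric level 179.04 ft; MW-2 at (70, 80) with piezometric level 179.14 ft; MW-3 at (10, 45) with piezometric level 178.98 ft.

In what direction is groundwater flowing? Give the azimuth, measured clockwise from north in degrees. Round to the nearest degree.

197°

Differences from MW-1: to MW-2 (Δx, Δy, Δh) = (60, 15, +0.10); to MW-3 = (0, -20, -0.06).
Solve a·Δx + b·Δy = Δh: det = 60·(-20) − 0·15 = -1200.
∂h/∂x = [(+0.10)·(-20) − (-0.06)·15] / -1200 = +0.0009167
∂h/∂y = [60·(-0.06) − 0·(+0.10)] / -1200 = +0.003000
Flow direction (−∇h) has components (-0.0009167 E, -0.003000 N).
Azimuth = atan2(E, N) = atan2(-0.0009167, -0.003000) = 197.0° ≈ 197°.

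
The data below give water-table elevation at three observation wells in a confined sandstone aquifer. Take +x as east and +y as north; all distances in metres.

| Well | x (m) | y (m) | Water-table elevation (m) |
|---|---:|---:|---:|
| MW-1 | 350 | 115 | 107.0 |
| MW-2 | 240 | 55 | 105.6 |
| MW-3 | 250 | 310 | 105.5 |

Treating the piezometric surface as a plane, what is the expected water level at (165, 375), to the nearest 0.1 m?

104.3 m

Taking MW-1 as reference: MW-2−MW-1 = (-110, -60, -1.4); MW-3−MW-1 = (-100, 195, -1.5).
Solve a·Δx + b·Δy = Δh: det = (-110)·195 − (-100)·(-60) = -27450.
∂h/∂x = [(-1.4)·195 − (-1.5)·(-60)] / -27450 = +0.01322
∂h/∂y = [(-110)·(-1.5) − (-100)·(-1.4)] / -27450 = -0.0009107
h(165, 375) = 107.0 + (+0.01322)·(-185) + (-0.0009107)·(260) = 107.0 -2.446 -0.237 = 104.317 m.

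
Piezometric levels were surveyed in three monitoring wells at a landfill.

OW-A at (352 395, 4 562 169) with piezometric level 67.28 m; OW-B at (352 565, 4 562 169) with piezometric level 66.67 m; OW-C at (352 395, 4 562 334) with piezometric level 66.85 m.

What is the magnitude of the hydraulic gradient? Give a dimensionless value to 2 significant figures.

0.0044

∂h/∂x = (66.67 − 67.28) / (352565 − 352395) = -0.003588
∂h/∂y = (66.85 − 67.28) / (4562334 − 4562169) = -0.002606
|∇h| = √(-0.003588² + -0.002606²) = 0.004435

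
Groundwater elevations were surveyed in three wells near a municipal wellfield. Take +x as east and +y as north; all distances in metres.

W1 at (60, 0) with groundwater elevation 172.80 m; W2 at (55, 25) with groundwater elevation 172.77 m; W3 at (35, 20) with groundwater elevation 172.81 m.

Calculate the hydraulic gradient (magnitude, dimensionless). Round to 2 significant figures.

0.0022

With h = a·x + b·y + c and W1 as origin, the differences give:
  (-5)·a + 25·b = -0.03
  (-25)·a + 20·b = +0.01
Eliminate b (×20 and ×25, subtract): 525·a = -0.850 → a = ∂h/∂x = -0.001619
Back-substitute: b = ∂h/∂y = -0.001524.
|∇h| = √(-0.001619² + -0.001524²) = 0.002223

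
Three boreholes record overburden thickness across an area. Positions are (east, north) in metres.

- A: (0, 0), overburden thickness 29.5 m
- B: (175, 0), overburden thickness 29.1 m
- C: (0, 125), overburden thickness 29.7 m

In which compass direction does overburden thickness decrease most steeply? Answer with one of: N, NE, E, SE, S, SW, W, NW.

SE

∂d/∂x = (29.1 − 29.5) / (175 − 0) = -0.002286
∂d/∂y = (29.7 − 29.5) / (125 − 0) = +0.001600
Steepest decrease is along −∇f = (+0.002286 E, -0.001600 N) → southeast.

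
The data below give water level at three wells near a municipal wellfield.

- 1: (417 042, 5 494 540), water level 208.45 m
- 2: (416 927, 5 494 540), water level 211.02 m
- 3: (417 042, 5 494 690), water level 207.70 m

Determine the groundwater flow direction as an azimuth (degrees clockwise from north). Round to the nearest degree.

∂h/∂x = (211.02 − 208.45) / (416927 − 417042) = -0.02235
∂h/∂y = (207.70 − 208.45) / (5494690 − 5494540) = -0.005000
Flow direction (−∇h) has components (+0.02235 E, +0.005000 N).
Azimuth = atan2(E, N) = atan2(+0.02235, +0.005000) = 77.4° ≈ 077°.

077°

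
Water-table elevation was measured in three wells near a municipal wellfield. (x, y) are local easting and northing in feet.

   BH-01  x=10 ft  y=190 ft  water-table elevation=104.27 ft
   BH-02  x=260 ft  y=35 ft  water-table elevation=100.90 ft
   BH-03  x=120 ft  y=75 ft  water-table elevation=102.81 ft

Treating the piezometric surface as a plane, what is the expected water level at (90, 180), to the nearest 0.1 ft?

Differences from BH-01: to BH-02 (Δx, Δy, Δh) = (250, -155, -3.37); to BH-03 = (110, -115, -1.46).
Determinant of the coordinate differences = 250·(-115) − 110·(-155) = -11700.
∂h/∂x = [(-3.37)·(-115) − (-1.46)·(-155)] / -11700 = -0.01378
∂h/∂y = [250·(-1.46) − 110·(-3.37)] / -11700 = -0.0004872
h(90, 180) = 104.27 + (-0.01378)·(80) + (-0.0004872)·(-10) = 104.27 -1.103 +0.005 = 103.172 ft.

103.2 ft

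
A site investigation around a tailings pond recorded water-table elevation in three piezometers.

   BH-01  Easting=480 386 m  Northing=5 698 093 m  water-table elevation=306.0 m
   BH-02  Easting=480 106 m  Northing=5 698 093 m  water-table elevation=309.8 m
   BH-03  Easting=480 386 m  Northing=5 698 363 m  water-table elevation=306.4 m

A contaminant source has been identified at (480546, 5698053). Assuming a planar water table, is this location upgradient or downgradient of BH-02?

∂h/∂x = (309.8 − 306.0) / (480106 − 480386) = -0.01357
∂h/∂y = (306.4 − 306.0) / (5698363 − 5698093) = +0.001481
Head at (480546, 5698053) = 306.0 + (-0.01357)·(160) + (+0.001481)·(-40) = 303.77 m.
That is lower than the 309.8 m at BH-02, so the point is downgradient.

downgradient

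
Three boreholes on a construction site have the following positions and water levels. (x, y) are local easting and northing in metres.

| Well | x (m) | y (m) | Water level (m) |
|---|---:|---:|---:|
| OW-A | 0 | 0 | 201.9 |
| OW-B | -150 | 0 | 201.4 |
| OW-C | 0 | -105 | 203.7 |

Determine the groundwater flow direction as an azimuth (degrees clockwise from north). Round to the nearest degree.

349°

∂h/∂x = (201.4 − 201.9) / (-150 − 0) = +0.003333
∂h/∂y = (203.7 − 201.9) / (-105 − 0) = -0.01714
Flow direction (−∇h) has components (-0.003333 E, +0.01714 N).
Azimuth = atan2(E, N) = atan2(-0.003333, +0.01714) = 349.0° ≈ 349°.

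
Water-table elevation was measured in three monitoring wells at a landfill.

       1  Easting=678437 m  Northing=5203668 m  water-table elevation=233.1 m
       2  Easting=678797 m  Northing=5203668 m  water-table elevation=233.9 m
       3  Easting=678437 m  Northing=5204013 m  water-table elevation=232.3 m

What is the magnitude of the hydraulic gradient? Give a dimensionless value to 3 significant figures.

0.00321

∂h/∂x = (233.9 − 233.1) / (678797 − 678437) = +0.002222
∂h/∂y = (232.3 − 233.1) / (5204013 − 5203668) = -0.002319
|∇h| = √(0.002222² + -0.002319²) = 0.003212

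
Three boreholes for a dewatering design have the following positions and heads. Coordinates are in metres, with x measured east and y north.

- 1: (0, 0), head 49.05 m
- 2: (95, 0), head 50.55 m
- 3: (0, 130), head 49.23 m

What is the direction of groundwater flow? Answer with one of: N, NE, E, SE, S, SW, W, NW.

∂h/∂x = (50.55 − 49.05) / (95 − 0) = +0.01579
∂h/∂y = (49.23 − 49.05) / (130 − 0) = +0.001385
Flow = −∇h = (-0.01579 east, -0.001385 north), which points west.

W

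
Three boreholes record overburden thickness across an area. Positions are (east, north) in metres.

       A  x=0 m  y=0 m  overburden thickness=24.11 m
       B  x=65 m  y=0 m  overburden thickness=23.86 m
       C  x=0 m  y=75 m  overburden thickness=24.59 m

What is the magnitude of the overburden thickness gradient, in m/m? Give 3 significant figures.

0.00747 m/m

∂d/∂x = (23.86 − 24.11) / (65 − 0) = -0.003846
∂d/∂y = (24.59 − 24.11) / (75 − 0) = +0.006400
|∇f| = √(-0.003846² + 0.006400²) = 0.007467 m/m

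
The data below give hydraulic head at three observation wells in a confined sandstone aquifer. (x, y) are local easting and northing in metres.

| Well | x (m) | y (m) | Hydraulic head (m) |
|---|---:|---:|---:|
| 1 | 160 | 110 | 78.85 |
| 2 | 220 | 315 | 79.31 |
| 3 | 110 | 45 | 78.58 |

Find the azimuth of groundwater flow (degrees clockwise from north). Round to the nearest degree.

Differences from 1: to 2 (Δx, Δy, Δh) = (60, 205, +0.46); to 3 = (-50, -65, -0.27).
Solve a·Δx + b·Δy = Δh: det = 60·(-65) − (-50)·205 = 6350.
∂h/∂x = [(+0.46)·(-65) − (-0.27)·205] / 6350 = +0.004008
∂h/∂y = [60·(-0.27) − (-50)·(+0.46)] / 6350 = +0.001071
Flow direction (−∇h) has components (-0.004008 E, -0.001071 N).
Azimuth = atan2(E, N) = atan2(-0.004008, -0.001071) = 255.0° ≈ 255°.

255°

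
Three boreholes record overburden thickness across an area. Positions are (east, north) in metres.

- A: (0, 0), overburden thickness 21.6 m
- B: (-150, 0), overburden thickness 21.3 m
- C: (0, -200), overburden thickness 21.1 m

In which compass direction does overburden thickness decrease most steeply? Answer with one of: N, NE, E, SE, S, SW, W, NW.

∂d/∂x = (21.3 − 21.6) / (-150 − 0) = +0.002000
∂d/∂y = (21.1 − 21.6) / (-200 − 0) = +0.002500
Steepest decrease is along −∇f = (-0.002000 E, -0.002500 N) → southwest.

SW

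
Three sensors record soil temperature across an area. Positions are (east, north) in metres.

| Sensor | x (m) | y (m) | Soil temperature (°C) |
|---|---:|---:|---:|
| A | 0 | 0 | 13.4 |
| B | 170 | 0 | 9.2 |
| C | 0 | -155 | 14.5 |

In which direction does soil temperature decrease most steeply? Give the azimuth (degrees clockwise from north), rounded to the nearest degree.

074°

∂T/∂x = (9.2 − 13.4) / (170 − 0) = -0.02471
∂T/∂y = (14.5 − 13.4) / (-155 − 0) = -0.007097
Steepest decrease is along −∇f: components (+0.02471 E, +0.007097 N).
Azimuth = atan2(+0.02471, +0.007097) = 74.0° ≈ 074°.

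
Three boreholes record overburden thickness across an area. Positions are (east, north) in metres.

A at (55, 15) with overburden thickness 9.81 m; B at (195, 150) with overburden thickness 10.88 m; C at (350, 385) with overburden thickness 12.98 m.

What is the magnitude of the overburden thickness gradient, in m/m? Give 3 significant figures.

Taking A as reference: B−A = (140, 135, +1.07); C−A = (295, 370, +3.17).
Solve a·Δx + b·Δy = Δd: det = 140·370 − 295·135 = 11975.
∂d/∂x = [(+1.07)·370 − (+3.17)·135] / 11975 = -0.002676
∂d/∂y = [140·(+3.17) − 295·(+1.07)] / 11975 = +0.01070
|∇f| = √(-0.002676² + 0.01070²) = 0.01103 m/m

0.0110 m/m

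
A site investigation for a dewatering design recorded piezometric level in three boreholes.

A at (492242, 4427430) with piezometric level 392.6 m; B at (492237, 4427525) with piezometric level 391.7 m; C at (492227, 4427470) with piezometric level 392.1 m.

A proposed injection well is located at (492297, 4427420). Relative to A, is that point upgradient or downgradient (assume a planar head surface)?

Three-point gradient (reference A): Δ to B = (-5, 95, -0.9), Δ to C = (-15, 40, -0.5).
∂h/∂x = +0.009388, ∂h/∂y = -0.008980 (det = 1225).
Head at (492297, 4427420) = 392.6 + (+0.009388)·(55) + (-0.008980)·(-10) = 393.21 m.
That is higher than the 392.6 m at A, so the point is upgradient.

upgradient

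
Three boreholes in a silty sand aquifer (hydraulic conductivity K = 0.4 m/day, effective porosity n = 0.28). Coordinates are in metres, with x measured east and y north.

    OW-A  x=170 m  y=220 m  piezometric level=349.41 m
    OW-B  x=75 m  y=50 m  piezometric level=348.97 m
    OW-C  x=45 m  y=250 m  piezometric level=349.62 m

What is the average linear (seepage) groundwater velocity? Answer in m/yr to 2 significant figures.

Taking OW-A as reference: OW-B−OW-A = (-95, -170, -0.44); OW-C−OW-A = (-125, 30, +0.21).
Determinant of the coordinate differences = (-95)·30 − (-125)·(-170) = -24100.
∂h/∂x = [(-0.44)·30 − (+0.21)·(-170)] / -24100 = -0.0009336
∂h/∂y = [(-95)·(+0.21) − (-125)·(-0.44)] / -24100 = +0.003110
|∇h| = √(-0.0009336² + 0.003110²) = 0.003247
Seepage velocity v = K·i/n = 0.4 × 0.003247 / 0.28 = 0.004639 m/day = 1.694 m/yr.

1.7 m/yr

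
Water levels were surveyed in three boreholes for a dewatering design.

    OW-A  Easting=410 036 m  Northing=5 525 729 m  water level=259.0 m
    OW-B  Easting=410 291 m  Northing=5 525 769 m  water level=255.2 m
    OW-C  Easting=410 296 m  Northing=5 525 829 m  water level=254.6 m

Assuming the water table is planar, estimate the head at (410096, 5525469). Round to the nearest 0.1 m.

260.5 m

Differences from OW-A: to OW-B (Δx, Δy, Δh) = (255, 40, -3.8); to OW-C = (260, 100, -4.4).
Solve a·Δx + b·Δy = Δh: det = 255·100 − 260·40 = 15100.
∂h/∂x = [(-3.8)·100 − (-4.4)·40] / 15100 = -0.01351
∂h/∂y = [255·(-4.4) − 260·(-3.8)] / 15100 = -0.008874
h(410096, 5525469) = 259.0 + (-0.01351)·(60) + (-0.008874)·(-260) = 259.0 -0.811 +2.307 = 260.497 m.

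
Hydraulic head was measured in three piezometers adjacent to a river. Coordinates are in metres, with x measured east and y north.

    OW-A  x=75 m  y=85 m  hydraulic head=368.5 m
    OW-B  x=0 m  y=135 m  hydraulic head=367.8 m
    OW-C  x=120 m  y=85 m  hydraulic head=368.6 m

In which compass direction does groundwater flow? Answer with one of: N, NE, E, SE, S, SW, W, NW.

Differences from OW-A: to OW-B (Δx, Δy, Δh) = (-75, 50, -0.7); to OW-C = (45, 0, +0.1).
Solve a·Δx + b·Δy = Δh: det = (-75)·0 − 45·50 = -2250.
∂h/∂x = [(-0.7)·0 − (+0.1)·50] / -2250 = +0.002222
∂h/∂y = [(-75)·(+0.1) − 45·(-0.7)] / -2250 = -0.01067
Flow = −∇h = (-0.002222 east, +0.01067 north), which points north.

N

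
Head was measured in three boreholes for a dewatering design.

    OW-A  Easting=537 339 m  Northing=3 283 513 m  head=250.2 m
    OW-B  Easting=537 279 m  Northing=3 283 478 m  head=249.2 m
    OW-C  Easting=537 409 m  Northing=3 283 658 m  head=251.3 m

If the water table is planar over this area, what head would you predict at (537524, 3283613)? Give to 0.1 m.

253.3 m

Three-point gradient (reference OW-A): Δ to OW-B = (-60, -35, -1.0), Δ to OW-C = (70, 145, +1.1).
∂h/∂x = +0.01704, ∂h/∂y = -0.0006400 (det = -6250).
h(537524, 3283613) = 250.2 + (+0.01704)·(185) + (-0.0006400)·(100) = 250.2 +3.152 -0.064 = 253.288 m.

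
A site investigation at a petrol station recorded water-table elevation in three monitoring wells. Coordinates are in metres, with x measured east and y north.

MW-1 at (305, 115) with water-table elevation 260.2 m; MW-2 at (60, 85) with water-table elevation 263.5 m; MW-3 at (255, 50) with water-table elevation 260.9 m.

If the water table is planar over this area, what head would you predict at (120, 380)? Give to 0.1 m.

Taking MW-1 as reference: MW-2−MW-1 = (-245, -30, +3.3); MW-3−MW-1 = (-50, -65, +0.7).
Solve a·Δx + b·Δy = Δh: det = (-245)·(-65) − (-50)·(-30) = 14425.
∂h/∂x = [(+3.3)·(-65) − (+0.7)·(-30)] / 14425 = -0.01341
∂h/∂y = [(-245)·(+0.7) − (-50)·(+3.3)] / 14425 = -0.0004506
h(120, 380) = 260.2 + (-0.01341)·(-185) + (-0.0004506)·(265) = 260.2 +2.482 -0.119 = 262.562 m.

262.6 m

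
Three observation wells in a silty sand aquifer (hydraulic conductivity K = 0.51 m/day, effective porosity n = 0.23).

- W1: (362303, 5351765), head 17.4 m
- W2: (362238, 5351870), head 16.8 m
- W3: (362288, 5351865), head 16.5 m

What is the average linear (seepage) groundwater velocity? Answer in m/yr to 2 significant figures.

Differences from W1: to W2 (Δx, Δy, Δh) = (-65, 105, -0.6); to W3 = (-15, 100, -0.9).
Determinant of the coordinate differences = (-65)·100 − (-15)·105 = -4925.
∂h/∂x = [(-0.6)·100 − (-0.9)·105] / -4925 = -0.007005
∂h/∂y = [(-65)·(-0.9) − (-15)·(-0.6)] / -4925 = -0.01005
|∇h| = √(-0.007005² + -0.01005²) = 0.01225
Seepage velocity v = K·i/n = 0.51 × 0.01225 / 0.23 = 0.02716 m/day = 9.92 m/yr.

9.9 m/yr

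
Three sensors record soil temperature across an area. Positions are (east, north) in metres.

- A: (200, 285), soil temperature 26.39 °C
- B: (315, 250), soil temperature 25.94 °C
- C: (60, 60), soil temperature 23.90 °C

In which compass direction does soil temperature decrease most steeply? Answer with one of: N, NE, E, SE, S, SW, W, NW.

With T = a·x + b·y + c and A as origin, the differences give:
  115·a + (-35)·b = -0.45
  (-140)·a + (-225)·b = -2.49
Eliminate b (×(-225) and ×(-35), subtract): -30775·a = 14.100 → a = ∂T/∂x = -0.0004582
Back-substitute: b = ∂T/∂y = +0.01135.
Steepest decrease is along −∇f = (+0.0004582 E, -0.01135 N) → south.

S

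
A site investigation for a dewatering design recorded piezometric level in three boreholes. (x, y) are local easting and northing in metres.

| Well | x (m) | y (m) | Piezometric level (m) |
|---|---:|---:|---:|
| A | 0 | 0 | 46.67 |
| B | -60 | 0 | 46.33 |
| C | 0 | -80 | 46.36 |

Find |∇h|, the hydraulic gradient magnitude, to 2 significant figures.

0.0069

∂h/∂x = (46.33 − 46.67) / (-60 − 0) = +0.005667
∂h/∂y = (46.36 − 46.67) / (-80 − 0) = +0.003875
|∇h| = √(0.005667² + 0.003875²) = 0.006865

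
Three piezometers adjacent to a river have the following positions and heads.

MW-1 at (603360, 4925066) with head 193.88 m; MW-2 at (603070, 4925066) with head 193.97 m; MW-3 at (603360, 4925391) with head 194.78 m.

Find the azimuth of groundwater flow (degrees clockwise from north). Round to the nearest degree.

∂h/∂x = (193.97 − 193.88) / (603070 − 603360) = -0.0003103
∂h/∂y = (194.78 − 193.88) / (4925391 − 4925066) = +0.002769
Flow direction (−∇h) has components (+0.0003103 E, -0.002769 N).
Azimuth = atan2(E, N) = atan2(+0.0003103, -0.002769) = 173.6° ≈ 174°.

174°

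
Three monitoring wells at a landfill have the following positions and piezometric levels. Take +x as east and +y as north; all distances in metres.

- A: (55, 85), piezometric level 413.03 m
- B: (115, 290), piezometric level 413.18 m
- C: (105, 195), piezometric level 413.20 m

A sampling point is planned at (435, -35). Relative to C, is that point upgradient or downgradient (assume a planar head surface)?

upgradient

Differences from A: to B (Δx, Δy, Δh) = (60, 205, +0.15); to C = (50, 110, +0.17).
Determinant of the coordinate differences = 60·110 − 50·205 = -3650.
∂h/∂x = [(+0.15)·110 − (+0.17)·205] / -3650 = +0.005027
∂h/∂y = [60·(+0.17) − 50·(+0.15)] / -3650 = -0.0007397
Head at (435, -35) = 413.03 + (+0.005027)·(380) + (-0.0007397)·(-120) = 415.03 m.
That is higher than the 413.20 m at C, so the point is upgradient.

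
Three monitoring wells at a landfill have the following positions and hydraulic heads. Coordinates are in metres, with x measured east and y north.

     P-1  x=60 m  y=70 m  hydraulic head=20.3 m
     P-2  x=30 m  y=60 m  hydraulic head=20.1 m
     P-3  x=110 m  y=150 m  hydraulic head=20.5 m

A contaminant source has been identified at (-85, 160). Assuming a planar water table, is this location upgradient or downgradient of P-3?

downgradient

Three-point gradient (reference P-1): Δ to P-2 = (-30, -10, -0.2), Δ to P-3 = (50, 80, +0.2).
∂h/∂x = +0.007368, ∂h/∂y = -0.002105 (det = -1900).
Head at (-85, 160) = 20.3 + (+0.007368)·(-145) + (-0.002105)·(90) = 19.04 m.
That is lower than the 20.5 m at P-3, so the point is downgradient.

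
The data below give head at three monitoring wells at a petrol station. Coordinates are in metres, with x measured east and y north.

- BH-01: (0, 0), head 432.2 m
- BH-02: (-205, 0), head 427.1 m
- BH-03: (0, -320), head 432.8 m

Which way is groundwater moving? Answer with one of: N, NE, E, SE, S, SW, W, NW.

∂h/∂x = (427.1 − 432.2) / (-205 − 0) = +0.02488
∂h/∂y = (432.8 − 432.2) / (-320 − 0) = -0.001875
Flow = −∇h = (-0.02488 east, +0.001875 north), which points west.

W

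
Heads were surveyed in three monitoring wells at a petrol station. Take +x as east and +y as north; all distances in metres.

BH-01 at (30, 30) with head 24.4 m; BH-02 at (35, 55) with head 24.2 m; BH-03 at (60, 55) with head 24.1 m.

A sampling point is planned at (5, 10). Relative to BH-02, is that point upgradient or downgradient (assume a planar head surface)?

upgradient

Taking BH-01 as reference: BH-02−BH-01 = (5, 25, -0.2); BH-03−BH-01 = (30, 25, -0.3).
Solve a·Δx + b·Δy = Δh: det = 5·25 − 30·25 = -625.
∂h/∂x = [(-0.2)·25 − (-0.3)·25] / -625 = -0.004000
∂h/∂y = [5·(-0.3) − 30·(-0.2)] / -625 = -0.007200
Head at (5, 10) = 24.4 + (-0.004000)·(-25) + (-0.007200)·(-20) = 24.64 m.
That is higher than the 24.2 m at BH-02, so the point is upgradient.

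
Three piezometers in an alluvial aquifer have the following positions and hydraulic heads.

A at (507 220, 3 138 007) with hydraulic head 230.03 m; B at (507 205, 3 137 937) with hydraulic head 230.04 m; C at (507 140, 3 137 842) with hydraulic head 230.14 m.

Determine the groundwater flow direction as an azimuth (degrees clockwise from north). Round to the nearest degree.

Taking A as reference: B−A = (-15, -70, +0.01); C−A = (-80, -165, +0.11).
Solve a·Δx + b·Δy = Δh: det = (-15)·(-165) − (-80)·(-70) = -3125.
∂h/∂x = [(+0.01)·(-165) − (+0.11)·(-70)] / -3125 = -0.001936
∂h/∂y = [(-15)·(+0.11) − (-80)·(+0.01)] / -3125 = +0.0002720
Flow direction (−∇h) has components (+0.001936 E, -0.0002720 N).
Azimuth = atan2(E, N) = atan2(+0.001936, -0.0002720) = 98.0° ≈ 098°.

098°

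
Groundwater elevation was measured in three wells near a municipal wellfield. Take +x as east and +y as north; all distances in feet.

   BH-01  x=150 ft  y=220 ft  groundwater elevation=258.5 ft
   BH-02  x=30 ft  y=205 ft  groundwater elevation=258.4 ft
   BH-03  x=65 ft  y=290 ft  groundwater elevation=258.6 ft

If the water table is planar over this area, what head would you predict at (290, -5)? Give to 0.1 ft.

258.1 ft

Differences from BH-01: to BH-02 (Δx, Δy, Δh) = (-120, -15, -0.1); to BH-03 = (-85, 70, +0.1).
Solve a·Δx + b·Δy = Δh: det = (-120)·70 − (-85)·(-15) = -9675.
∂h/∂x = [(-0.1)·70 − (+0.1)·(-15)] / -9675 = +0.0005685
∂h/∂y = [(-120)·(+0.1) − (-85)·(-0.1)] / -9675 = +0.002119
h(290, -5) = 258.5 + (+0.0005685)·(140) + (+0.002119)·(-225) = 258.5 +0.080 -0.477 = 258.103 ft.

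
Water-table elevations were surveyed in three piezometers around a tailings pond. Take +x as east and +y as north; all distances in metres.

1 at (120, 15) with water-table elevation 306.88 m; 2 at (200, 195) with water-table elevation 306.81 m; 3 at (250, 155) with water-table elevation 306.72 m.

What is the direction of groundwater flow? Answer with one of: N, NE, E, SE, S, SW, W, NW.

E

Taking 1 as reference: 2−1 = (80, 180, -0.07); 3−1 = (130, 140, -0.16).
Solve a·Δx + b·Δy = Δh: det = 80·140 − 130·180 = -12200.
∂h/∂x = [(-0.07)·140 − (-0.16)·180] / -12200 = -0.001557
∂h/∂y = [80·(-0.16) − 130·(-0.07)] / -12200 = +0.0003033
Flow = −∇h = (+0.001557 east, -0.0003033 north), which points east.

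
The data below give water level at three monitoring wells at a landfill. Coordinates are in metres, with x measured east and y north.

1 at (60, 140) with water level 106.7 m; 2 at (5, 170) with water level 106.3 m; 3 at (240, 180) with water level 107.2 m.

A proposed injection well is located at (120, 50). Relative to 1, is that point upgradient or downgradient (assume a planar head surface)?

upgradient

Taking 1 as reference: 2−1 = (-55, 30, -0.4); 3−1 = (180, 40, +0.5).
Determinant of the coordinate differences = (-55)·40 − 180·30 = -7600.
∂h/∂x = [(-0.4)·40 − (+0.5)·30] / -7600 = +0.004079
∂h/∂y = [(-55)·(+0.5) − 180·(-0.4)] / -7600 = -0.005855
Head at (120, 50) = 106.7 + (+0.004079)·(60) + (-0.005855)·(-90) = 107.47 m.
That is higher than the 106.7 m at 1, so the point is upgradient.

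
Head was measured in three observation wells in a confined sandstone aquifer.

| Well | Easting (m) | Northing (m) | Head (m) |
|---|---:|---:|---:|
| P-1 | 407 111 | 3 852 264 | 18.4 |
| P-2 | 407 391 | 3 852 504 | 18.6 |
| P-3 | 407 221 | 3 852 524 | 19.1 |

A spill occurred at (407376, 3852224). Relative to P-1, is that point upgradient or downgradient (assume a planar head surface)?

With h = a·x + b·y + c and P-1 as origin, the differences give:
  280·a + 240·b = +0.2
  110·a + 260·b = +0.7
Eliminate b (×260 and ×240, subtract): 46400·a = -116.00 → a = ∂h/∂x = -0.002500
Back-substitute: b = ∂h/∂y = +0.003750.
Head at (407376, 3852224) = 18.4 + (-0.002500)·(265) + (+0.003750)·(-40) = 17.59 m.
That is lower than the 18.4 m at P-1, so the point is downgradient.

downgradient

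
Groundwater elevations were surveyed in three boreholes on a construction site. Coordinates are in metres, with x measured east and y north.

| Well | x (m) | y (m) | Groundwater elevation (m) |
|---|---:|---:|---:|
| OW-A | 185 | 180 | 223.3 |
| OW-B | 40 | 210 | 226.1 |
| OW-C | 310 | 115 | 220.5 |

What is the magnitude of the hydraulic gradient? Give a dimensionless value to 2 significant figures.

With h = a·x + b·y + c and OW-A as origin, the differences give:
  (-145)·a + 30·b = +2.8
  125·a + (-65)·b = -2.8
Eliminate b (×(-65) and ×30, subtract): 5675·a = -98.00 → a = ∂h/∂x = -0.01727
Back-substitute: b = ∂h/∂y = +0.009868.
|∇h| = √(-0.01727² + 0.009868²) = 0.01989

0.020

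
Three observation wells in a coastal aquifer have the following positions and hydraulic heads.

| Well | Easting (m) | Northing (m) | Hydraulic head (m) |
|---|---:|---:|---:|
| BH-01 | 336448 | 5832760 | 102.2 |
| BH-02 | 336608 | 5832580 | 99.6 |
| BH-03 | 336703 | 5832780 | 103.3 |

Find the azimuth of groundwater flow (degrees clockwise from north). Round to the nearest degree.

190°

Three-point gradient (reference BH-01): Δ to BH-02 = (160, -180, -2.6), Δ to BH-03 = (255, 20, +1.1).
∂h/∂x = +0.002974, ∂h/∂y = +0.01709 (det = 49100).
Flow direction (−∇h) has components (-0.002974 E, -0.01709 N).
Azimuth = atan2(E, N) = atan2(-0.002974, -0.01709) = 189.9° ≈ 190°.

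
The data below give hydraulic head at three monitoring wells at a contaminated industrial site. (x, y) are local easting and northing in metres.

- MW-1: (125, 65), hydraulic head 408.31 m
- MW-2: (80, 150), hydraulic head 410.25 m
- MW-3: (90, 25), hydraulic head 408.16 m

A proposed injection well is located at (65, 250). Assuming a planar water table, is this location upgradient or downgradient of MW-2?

Taking MW-1 as reference: MW-2−MW-1 = (-45, 85, +1.94); MW-3−MW-1 = (-35, -40, -0.15).
Solve a·Δx + b·Δy = Δh: det = (-45)·(-40) − (-35)·85 = 4775.
∂h/∂x = [(+1.94)·(-40) − (-0.15)·85] / 4775 = -0.01358
∂h/∂y = [(-45)·(-0.15) − (-35)·(+1.94)] / 4775 = +0.01563
Head at (65, 250) = 408.31 + (-0.01358)·(-60) + (+0.01563)·(185) = 412.02 m.
That is higher than the 410.25 m at MW-2, so the point is upgradient.

upgradient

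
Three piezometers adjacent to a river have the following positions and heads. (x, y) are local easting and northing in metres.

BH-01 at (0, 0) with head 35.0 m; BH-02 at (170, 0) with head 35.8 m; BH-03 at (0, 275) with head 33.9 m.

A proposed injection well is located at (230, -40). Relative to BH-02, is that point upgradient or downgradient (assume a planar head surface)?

upgradient

∂h/∂x = (35.8 − 35.0) / (170 − 0) = +0.004706
∂h/∂y = (33.9 − 35.0) / (275 − 0) = -0.004000
Head at (230, -40) = 35.0 + (+0.004706)·(230) + (-0.004000)·(-40) = 36.24 m.
That is higher than the 35.8 m at BH-02, so the point is upgradient.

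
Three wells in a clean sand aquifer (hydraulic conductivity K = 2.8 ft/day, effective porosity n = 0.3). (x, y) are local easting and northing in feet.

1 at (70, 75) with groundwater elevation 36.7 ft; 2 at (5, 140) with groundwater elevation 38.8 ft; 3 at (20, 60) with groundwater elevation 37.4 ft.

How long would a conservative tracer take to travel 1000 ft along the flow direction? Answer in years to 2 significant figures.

With h = a·x + b·y + c and 1 as origin, the differences give:
  (-65)·a + 65·b = +2.1
  (-50)·a + (-15)·b = +0.7
Eliminate b (×(-15) and ×65, subtract): 4225·a = -77.00 → a = ∂h/∂x = -0.01822
Back-substitute: b = ∂h/∂y = +0.01408.
|∇h| = √(-0.01822² + 0.01408²) = 0.02303
Seepage velocity v = K·i/n = 2.8 × 0.02303 / 0.3 = 0.2149 ft/day.
t = 1000 / 0.2149 = 4653 days = 12.7 years.

13 years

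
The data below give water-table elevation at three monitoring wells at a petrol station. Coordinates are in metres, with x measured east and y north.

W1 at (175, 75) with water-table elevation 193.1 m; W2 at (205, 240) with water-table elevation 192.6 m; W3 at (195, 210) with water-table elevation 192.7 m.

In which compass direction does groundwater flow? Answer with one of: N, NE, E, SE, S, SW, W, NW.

Taking W1 as reference: W2−W1 = (30, 165, -0.5); W3−W1 = (20, 135, -0.4).
Determinant of the coordinate differences = 30·135 − 20·165 = 750.
∂h/∂x = [(-0.5)·135 − (-0.4)·165] / 750 = -0.002000
∂h/∂y = [30·(-0.4) − 20·(-0.5)] / 750 = -0.002667
Flow = −∇h = (+0.002000 east, +0.002667 north), which points northeast.

NE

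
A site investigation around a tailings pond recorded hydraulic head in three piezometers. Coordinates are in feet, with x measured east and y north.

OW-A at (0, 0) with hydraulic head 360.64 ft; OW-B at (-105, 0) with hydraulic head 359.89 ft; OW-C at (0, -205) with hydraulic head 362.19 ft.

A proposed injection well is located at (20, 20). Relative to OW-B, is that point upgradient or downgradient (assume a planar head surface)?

upgradient

∂h/∂x = (359.89 − 360.64) / (-105 − 0) = +0.007143
∂h/∂y = (362.19 − 360.64) / (-205 − 0) = -0.007561
Head at (20, 20) = 360.64 + (+0.007143)·(20) + (-0.007561)·(20) = 360.63 ft.
That is higher than the 359.89 ft at OW-B, so the point is upgradient.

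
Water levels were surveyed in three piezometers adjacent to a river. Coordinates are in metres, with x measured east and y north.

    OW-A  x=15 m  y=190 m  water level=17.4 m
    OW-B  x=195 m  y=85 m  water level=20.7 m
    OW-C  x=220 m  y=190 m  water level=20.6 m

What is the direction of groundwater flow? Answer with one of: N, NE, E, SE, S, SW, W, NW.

Taking OW-A as reference: OW-B−OW-A = (180, -105, +3.3); OW-C−OW-A = (205, 0, +3.2).
Determinant of the coordinate differences = 180·0 − 205·(-105) = 21525.
∂h/∂x = [(+3.3)·0 − (+3.2)·(-105)] / 21525 = +0.01561
∂h/∂y = [180·(+3.2) − 205·(+3.3)] / 21525 = -0.004669
Flow = −∇h = (-0.01561 east, +0.004669 north), which points west.

W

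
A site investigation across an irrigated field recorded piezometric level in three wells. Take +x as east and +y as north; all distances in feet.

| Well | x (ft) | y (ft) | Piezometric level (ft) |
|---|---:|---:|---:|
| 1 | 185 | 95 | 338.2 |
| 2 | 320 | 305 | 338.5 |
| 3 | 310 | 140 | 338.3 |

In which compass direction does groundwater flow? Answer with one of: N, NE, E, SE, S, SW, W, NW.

S

Three-point gradient (reference 1): Δ to 2 = (135, 210, +0.3), Δ to 3 = (125, 45, +0.1).
∂h/∂x = +0.0003717, ∂h/∂y = +0.001190 (det = -20175).
Flow = −∇h = (-0.0003717 east, -0.001190 north), which points south.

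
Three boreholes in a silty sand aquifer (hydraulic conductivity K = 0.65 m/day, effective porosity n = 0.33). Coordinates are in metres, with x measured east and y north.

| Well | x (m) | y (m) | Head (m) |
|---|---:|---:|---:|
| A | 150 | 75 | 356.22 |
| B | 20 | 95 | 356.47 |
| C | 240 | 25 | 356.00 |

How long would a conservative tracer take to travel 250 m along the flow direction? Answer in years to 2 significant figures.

With h = a·x + b·y + c and A as origin, the differences give:
  (-130)·a + 20·b = +0.25
  90·a + (-50)·b = -0.22
Eliminate b (×(-50) and ×20, subtract): 4700·a = -8.100 → a = ∂h/∂x = -0.001723
Back-substitute: b = ∂h/∂y = +0.001298.
|∇h| = √(-0.001723² + 0.001298²) = 0.002157
Seepage velocity v = K·i/n = 0.65 × 0.002157 / 0.33 = 0.004249 m/day.
t = 250 / 0.004249 = 5.884e+04 days = 161 years.

160 years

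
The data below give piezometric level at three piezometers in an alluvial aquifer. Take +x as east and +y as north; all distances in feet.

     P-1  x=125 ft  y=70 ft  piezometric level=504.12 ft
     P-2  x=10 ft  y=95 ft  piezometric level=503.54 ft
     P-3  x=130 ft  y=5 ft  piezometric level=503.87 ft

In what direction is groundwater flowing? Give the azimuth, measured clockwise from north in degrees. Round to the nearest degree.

Three-point gradient (reference P-1): Δ to P-2 = (-115, 25, -0.58), Δ to P-3 = (5, -65, -0.25).
∂h/∂x = +0.005980, ∂h/∂y = +0.004306 (det = 7350).
Flow direction (−∇h) has components (-0.005980 E, -0.004306 N).
Azimuth = atan2(E, N) = atan2(-0.005980, -0.004306) = 234.2° ≈ 234°.

234°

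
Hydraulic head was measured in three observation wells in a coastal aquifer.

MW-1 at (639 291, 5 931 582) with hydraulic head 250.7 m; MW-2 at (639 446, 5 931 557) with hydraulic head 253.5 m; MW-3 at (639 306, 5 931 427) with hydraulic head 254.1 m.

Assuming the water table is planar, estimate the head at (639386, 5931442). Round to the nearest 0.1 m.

255.0 m

Taking MW-1 as reference: MW-2−MW-1 = (155, -25, +2.8); MW-3−MW-1 = (15, -155, +3.4).
Solve a·Δx + b·Δy = Δh: det = 155·(-155) − 15·(-25) = -23650.
∂h/∂x = [(+2.8)·(-155) − (+3.4)·(-25)] / -23650 = +0.01476
∂h/∂y = [155·(+3.4) − 15·(+2.8)] / -23650 = -0.02051
h(639386, 5931442) = 250.7 + (+0.01476)·(95) + (-0.02051)·(-140) = 250.7 +1.402 +2.871 = 254.973 m.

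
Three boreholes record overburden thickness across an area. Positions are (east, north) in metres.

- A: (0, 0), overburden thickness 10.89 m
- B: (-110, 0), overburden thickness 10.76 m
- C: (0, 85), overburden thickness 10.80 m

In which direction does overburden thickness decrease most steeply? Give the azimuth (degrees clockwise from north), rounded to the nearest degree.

312°

∂d/∂x = (10.76 − 10.89) / (-110 − 0) = +0.001182
∂d/∂y = (10.80 − 10.89) / (85 − 0) = -0.001059
Steepest decrease is along −∇f: components (-0.001182 E, +0.001059 N).
Azimuth = atan2(-0.001182, +0.001059) = 311.9° ≈ 312°.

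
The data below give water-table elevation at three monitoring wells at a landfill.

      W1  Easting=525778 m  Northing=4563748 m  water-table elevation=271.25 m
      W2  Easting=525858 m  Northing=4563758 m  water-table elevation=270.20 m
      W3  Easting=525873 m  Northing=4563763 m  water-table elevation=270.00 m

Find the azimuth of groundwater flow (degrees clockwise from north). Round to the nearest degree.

086°

Taking W1 as reference: W2−W1 = (80, 10, -1.05); W3−W1 = (95, 15, -1.25).
Solve a·Δx + b·Δy = Δh: det = 80·15 − 95·10 = 250.
∂h/∂x = [(-1.05)·15 − (-1.25)·10] / 250 = -0.01300
∂h/∂y = [80·(-1.25) − 95·(-1.05)] / 250 = -0.0010000
Flow direction (−∇h) has components (+0.01300 E, +0.0010000 N).
Azimuth = atan2(E, N) = atan2(+0.01300, +0.0010000) = 85.6° ≈ 086°.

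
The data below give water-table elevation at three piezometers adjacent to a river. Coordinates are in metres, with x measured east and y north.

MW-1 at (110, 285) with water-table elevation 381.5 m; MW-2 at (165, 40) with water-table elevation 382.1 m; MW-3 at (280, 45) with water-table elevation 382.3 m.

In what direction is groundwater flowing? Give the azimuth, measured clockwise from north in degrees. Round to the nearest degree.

Differences from MW-1: to MW-2 (Δx, Δy, Δh) = (55, -245, +0.6); to MW-3 = (170, -240, +0.8).
Determinant of the coordinate differences = 55·(-240) − 170·(-245) = 28450.
∂h/∂x = [(+0.6)·(-240) − (+0.8)·(-245)] / 28450 = +0.001828
∂h/∂y = [55·(+0.8) − 170·(+0.6)] / 28450 = -0.002039
Flow direction (−∇h) has components (-0.001828 E, +0.002039 N).
Azimuth = atan2(E, N) = atan2(-0.001828, +0.002039) = 318.1° ≈ 318°.

318°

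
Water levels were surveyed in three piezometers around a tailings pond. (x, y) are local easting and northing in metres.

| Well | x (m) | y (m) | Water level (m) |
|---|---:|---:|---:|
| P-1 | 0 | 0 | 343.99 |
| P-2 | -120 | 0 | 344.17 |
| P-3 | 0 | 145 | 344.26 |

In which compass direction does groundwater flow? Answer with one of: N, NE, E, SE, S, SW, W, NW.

SE

∂h/∂x = (344.17 − 343.99) / (-120 − 0) = -0.001500
∂h/∂y = (344.26 − 343.99) / (145 − 0) = +0.001862
Flow = −∇h = (+0.001500 east, -0.001862 north), which points southeast.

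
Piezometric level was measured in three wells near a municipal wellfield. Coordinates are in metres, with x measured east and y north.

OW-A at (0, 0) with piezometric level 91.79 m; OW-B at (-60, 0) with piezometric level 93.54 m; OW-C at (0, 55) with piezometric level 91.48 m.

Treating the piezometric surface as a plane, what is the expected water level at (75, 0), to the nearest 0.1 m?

89.6 m

∂h/∂x = (93.54 − 91.79) / (-60 − 0) = -0.02917
∂h/∂y = (91.48 − 91.79) / (55 − 0) = -0.005636
h(75, 0) = 91.79 + (-0.02917)·(75) + (-0.005636)·(0) = 91.79 -2.188 -0.000 = 89.603 m.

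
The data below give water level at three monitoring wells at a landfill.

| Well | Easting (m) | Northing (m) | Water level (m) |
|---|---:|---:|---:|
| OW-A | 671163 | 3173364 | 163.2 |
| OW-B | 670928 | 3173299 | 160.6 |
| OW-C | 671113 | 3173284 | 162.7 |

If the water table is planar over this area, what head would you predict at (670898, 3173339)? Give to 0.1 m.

160.2 m

Taking OW-A as reference: OW-B−OW-A = (-235, -65, -2.6); OW-C−OW-A = (-50, -80, -0.5).
Determinant of the coordinate differences = (-235)·(-80) − (-50)·(-65) = 15550.
∂h/∂x = [(-2.6)·(-80) − (-0.5)·(-65)] / 15550 = +0.01129
∂h/∂y = [(-235)·(-0.5) − (-50)·(-2.6)] / 15550 = -0.0008039
h(670898, 3173339) = 163.2 + (+0.01129)·(-265) + (-0.0008039)·(-25) = 163.2 -2.991 +0.020 = 160.229 m.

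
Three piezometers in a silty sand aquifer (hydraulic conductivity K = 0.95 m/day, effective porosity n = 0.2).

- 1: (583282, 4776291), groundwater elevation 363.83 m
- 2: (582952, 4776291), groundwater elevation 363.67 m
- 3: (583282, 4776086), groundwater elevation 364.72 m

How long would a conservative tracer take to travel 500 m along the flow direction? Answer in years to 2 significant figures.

66 years

∂h/∂x = (363.67 − 363.83) / (582952 − 583282) = +0.0004848
∂h/∂y = (364.72 − 363.83) / (4776086 − 4776291) = -0.004341
|∇h| = √(0.0004848² + -0.004341²) = 0.004368
Seepage velocity v = K·i/n = 0.95 × 0.004368 / 0.2 = 0.02075 m/day.
t = 500 / 0.02075 = 2.41e+04 days = 66 years.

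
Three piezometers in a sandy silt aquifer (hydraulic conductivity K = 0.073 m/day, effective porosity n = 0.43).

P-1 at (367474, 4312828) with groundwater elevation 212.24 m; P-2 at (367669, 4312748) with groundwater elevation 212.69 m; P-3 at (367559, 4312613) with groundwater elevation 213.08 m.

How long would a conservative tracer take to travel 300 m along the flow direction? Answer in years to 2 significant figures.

1300 years

Differences from P-1: to P-2 (Δx, Δy, Δh) = (195, -80, +0.45); to P-3 = (85, -215, +0.84).
Solve a·Δx + b·Δy = Δh: det = 195·(-215) − 85·(-80) = -35125.
∂h/∂x = [(+0.45)·(-215) − (+0.84)·(-80)] / -35125 = +0.0008413
∂h/∂y = [195·(+0.84) − 85·(+0.45)] / -35125 = -0.003574
|∇h| = √(0.0008413² + -0.003574²) = 0.003672
Seepage velocity v = K·i/n = 0.073 × 0.003672 / 0.43 = 0.0006234 m/day.
t = 300 / 0.0006234 = 4.812e+05 days = 1.32e+03 years.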